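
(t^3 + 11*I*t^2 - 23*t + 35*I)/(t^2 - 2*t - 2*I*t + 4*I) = (t^3 + 11*I*t^2 - 23*t + 35*I)/(t^2 - 2*t - 2*I*t + 4*I)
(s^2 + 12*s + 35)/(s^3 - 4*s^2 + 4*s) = (s^2 + 12*s + 35)/(s*(s^2 - 4*s + 4))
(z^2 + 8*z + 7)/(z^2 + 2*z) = (z^2 + 8*z + 7)/(z*(z + 2))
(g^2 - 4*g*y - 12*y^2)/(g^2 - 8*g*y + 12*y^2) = (-g - 2*y)/(-g + 2*y)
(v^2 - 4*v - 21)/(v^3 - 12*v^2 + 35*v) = (v + 3)/(v*(v - 5))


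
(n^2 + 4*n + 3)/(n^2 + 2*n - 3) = (n + 1)/(n - 1)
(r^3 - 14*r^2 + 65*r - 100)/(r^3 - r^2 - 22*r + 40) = (r^2 - 10*r + 25)/(r^2 + 3*r - 10)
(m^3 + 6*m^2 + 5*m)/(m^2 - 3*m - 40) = m*(m + 1)/(m - 8)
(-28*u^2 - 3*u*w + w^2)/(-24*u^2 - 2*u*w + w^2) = (7*u - w)/(6*u - w)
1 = 1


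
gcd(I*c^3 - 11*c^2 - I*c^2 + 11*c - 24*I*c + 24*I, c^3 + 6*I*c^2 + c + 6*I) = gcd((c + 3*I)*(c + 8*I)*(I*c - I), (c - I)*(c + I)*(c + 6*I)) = 1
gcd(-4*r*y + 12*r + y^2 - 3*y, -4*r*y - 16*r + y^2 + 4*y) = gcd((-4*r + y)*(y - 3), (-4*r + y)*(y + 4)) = -4*r + y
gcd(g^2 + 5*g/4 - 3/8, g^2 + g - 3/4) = g + 3/2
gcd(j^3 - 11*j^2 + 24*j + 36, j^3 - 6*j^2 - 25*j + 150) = j - 6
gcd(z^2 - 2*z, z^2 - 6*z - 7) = 1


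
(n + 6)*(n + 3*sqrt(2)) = n^2 + 3*sqrt(2)*n + 6*n + 18*sqrt(2)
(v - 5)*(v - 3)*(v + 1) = v^3 - 7*v^2 + 7*v + 15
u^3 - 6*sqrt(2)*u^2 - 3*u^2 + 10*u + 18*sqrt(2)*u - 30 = (u - 3)*(u - 5*sqrt(2))*(u - sqrt(2))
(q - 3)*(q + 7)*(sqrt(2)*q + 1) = sqrt(2)*q^3 + q^2 + 4*sqrt(2)*q^2 - 21*sqrt(2)*q + 4*q - 21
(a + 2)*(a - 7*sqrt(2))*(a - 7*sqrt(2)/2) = a^3 - 21*sqrt(2)*a^2/2 + 2*a^2 - 21*sqrt(2)*a + 49*a + 98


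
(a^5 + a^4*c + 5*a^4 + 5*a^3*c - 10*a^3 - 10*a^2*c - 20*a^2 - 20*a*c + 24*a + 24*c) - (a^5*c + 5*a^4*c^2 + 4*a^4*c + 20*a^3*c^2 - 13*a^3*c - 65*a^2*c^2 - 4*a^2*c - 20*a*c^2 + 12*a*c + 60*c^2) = -a^5*c + a^5 - 5*a^4*c^2 - 3*a^4*c + 5*a^4 - 20*a^3*c^2 + 18*a^3*c - 10*a^3 + 65*a^2*c^2 - 6*a^2*c - 20*a^2 + 20*a*c^2 - 32*a*c + 24*a - 60*c^2 + 24*c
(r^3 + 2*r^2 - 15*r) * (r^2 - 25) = r^5 + 2*r^4 - 40*r^3 - 50*r^2 + 375*r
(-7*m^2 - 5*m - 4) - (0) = -7*m^2 - 5*m - 4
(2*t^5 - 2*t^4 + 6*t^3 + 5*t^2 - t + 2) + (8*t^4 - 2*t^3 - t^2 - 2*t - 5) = 2*t^5 + 6*t^4 + 4*t^3 + 4*t^2 - 3*t - 3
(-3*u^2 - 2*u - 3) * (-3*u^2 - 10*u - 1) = 9*u^4 + 36*u^3 + 32*u^2 + 32*u + 3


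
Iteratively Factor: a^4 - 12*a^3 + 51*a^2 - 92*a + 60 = (a - 3)*(a^3 - 9*a^2 + 24*a - 20) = (a - 3)*(a - 2)*(a^2 - 7*a + 10) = (a - 5)*(a - 3)*(a - 2)*(a - 2)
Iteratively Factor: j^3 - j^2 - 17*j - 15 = (j - 5)*(j^2 + 4*j + 3) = (j - 5)*(j + 1)*(j + 3)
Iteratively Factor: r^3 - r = (r)*(r^2 - 1) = r*(r - 1)*(r + 1)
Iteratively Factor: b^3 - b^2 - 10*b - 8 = (b + 2)*(b^2 - 3*b - 4) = (b + 1)*(b + 2)*(b - 4)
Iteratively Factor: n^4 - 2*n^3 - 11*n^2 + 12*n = (n - 4)*(n^3 + 2*n^2 - 3*n) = n*(n - 4)*(n^2 + 2*n - 3) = n*(n - 4)*(n + 3)*(n - 1)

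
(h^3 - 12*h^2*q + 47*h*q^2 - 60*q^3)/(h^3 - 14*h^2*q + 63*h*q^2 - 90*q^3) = (-h + 4*q)/(-h + 6*q)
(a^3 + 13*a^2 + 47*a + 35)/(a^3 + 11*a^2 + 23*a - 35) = (a + 1)/(a - 1)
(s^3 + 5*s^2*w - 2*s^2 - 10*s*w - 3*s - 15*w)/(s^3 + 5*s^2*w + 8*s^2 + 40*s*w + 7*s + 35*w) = (s - 3)/(s + 7)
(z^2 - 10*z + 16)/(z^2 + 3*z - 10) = (z - 8)/(z + 5)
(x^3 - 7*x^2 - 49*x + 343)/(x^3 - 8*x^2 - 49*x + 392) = (x - 7)/(x - 8)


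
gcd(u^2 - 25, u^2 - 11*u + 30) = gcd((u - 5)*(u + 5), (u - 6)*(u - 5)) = u - 5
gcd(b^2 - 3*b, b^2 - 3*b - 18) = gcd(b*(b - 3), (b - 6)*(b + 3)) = 1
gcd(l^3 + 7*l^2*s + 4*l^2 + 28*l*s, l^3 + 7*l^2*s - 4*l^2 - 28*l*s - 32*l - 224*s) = l^2 + 7*l*s + 4*l + 28*s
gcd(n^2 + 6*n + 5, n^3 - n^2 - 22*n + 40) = n + 5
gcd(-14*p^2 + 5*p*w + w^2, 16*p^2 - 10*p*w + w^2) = 2*p - w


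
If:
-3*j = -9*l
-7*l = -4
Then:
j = 12/7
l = 4/7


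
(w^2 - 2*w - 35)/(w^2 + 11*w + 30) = (w - 7)/(w + 6)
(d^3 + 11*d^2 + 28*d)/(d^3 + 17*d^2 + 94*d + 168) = d/(d + 6)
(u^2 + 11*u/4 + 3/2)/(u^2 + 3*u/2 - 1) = (4*u + 3)/(2*(2*u - 1))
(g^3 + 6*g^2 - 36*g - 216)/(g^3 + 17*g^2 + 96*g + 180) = (g - 6)/(g + 5)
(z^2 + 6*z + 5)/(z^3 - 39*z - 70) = (z + 1)/(z^2 - 5*z - 14)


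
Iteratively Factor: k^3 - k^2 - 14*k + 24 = (k - 3)*(k^2 + 2*k - 8) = (k - 3)*(k - 2)*(k + 4)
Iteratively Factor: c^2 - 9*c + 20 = (c - 5)*(c - 4)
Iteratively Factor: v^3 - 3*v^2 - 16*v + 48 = (v - 3)*(v^2 - 16) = (v - 3)*(v + 4)*(v - 4)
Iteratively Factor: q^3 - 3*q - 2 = (q + 1)*(q^2 - q - 2) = (q + 1)^2*(q - 2)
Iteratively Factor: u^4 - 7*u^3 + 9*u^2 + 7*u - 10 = (u + 1)*(u^3 - 8*u^2 + 17*u - 10) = (u - 2)*(u + 1)*(u^2 - 6*u + 5) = (u - 5)*(u - 2)*(u + 1)*(u - 1)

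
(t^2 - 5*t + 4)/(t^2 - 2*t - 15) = (-t^2 + 5*t - 4)/(-t^2 + 2*t + 15)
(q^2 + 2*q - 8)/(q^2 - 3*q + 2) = (q + 4)/(q - 1)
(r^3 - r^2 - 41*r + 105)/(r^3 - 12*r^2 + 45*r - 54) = (r^2 + 2*r - 35)/(r^2 - 9*r + 18)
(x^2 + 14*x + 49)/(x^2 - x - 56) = (x + 7)/(x - 8)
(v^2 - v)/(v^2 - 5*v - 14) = v*(1 - v)/(-v^2 + 5*v + 14)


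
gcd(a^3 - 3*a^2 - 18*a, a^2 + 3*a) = a^2 + 3*a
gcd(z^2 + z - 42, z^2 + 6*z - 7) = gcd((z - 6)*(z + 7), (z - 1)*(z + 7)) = z + 7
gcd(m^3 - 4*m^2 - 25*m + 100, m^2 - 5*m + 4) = m - 4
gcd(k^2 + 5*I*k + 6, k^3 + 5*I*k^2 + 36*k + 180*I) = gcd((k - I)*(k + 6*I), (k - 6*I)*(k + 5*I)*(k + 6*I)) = k + 6*I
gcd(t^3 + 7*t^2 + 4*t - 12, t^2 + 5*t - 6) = t^2 + 5*t - 6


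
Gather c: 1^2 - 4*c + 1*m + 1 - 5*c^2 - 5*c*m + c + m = -5*c^2 + c*(-5*m - 3) + 2*m + 2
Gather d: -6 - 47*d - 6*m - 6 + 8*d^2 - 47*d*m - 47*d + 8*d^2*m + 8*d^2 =d^2*(8*m + 16) + d*(-47*m - 94) - 6*m - 12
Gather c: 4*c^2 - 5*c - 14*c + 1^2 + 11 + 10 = 4*c^2 - 19*c + 22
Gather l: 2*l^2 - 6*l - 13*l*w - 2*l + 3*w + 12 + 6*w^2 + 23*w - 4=2*l^2 + l*(-13*w - 8) + 6*w^2 + 26*w + 8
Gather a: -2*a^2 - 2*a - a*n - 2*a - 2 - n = -2*a^2 + a*(-n - 4) - n - 2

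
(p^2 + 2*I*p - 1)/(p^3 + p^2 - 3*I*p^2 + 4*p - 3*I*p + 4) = (p + I)/(p^2 + p*(1 - 4*I) - 4*I)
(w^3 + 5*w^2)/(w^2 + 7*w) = w*(w + 5)/(w + 7)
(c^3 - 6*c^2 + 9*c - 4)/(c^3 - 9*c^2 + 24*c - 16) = (c - 1)/(c - 4)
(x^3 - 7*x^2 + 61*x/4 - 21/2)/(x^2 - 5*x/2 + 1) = (4*x^2 - 20*x + 21)/(2*(2*x - 1))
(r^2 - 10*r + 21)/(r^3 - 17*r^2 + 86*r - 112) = (r - 3)/(r^2 - 10*r + 16)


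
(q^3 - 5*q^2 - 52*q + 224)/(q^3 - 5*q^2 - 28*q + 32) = (q^2 + 3*q - 28)/(q^2 + 3*q - 4)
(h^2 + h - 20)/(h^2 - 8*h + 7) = (h^2 + h - 20)/(h^2 - 8*h + 7)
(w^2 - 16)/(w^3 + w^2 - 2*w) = (w^2 - 16)/(w*(w^2 + w - 2))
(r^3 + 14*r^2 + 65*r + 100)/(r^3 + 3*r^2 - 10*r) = (r^2 + 9*r + 20)/(r*(r - 2))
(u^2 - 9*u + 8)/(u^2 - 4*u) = (u^2 - 9*u + 8)/(u*(u - 4))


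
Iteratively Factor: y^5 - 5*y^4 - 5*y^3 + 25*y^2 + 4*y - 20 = (y + 1)*(y^4 - 6*y^3 + y^2 + 24*y - 20) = (y - 2)*(y + 1)*(y^3 - 4*y^2 - 7*y + 10) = (y - 2)*(y - 1)*(y + 1)*(y^2 - 3*y - 10) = (y - 5)*(y - 2)*(y - 1)*(y + 1)*(y + 2)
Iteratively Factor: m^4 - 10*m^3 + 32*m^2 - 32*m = (m - 4)*(m^3 - 6*m^2 + 8*m) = m*(m - 4)*(m^2 - 6*m + 8) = m*(m - 4)^2*(m - 2)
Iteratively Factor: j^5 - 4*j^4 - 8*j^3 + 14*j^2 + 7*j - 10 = (j + 2)*(j^4 - 6*j^3 + 4*j^2 + 6*j - 5) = (j - 5)*(j + 2)*(j^3 - j^2 - j + 1) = (j - 5)*(j - 1)*(j + 2)*(j^2 - 1) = (j - 5)*(j - 1)*(j + 1)*(j + 2)*(j - 1)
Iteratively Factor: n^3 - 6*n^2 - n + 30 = (n - 5)*(n^2 - n - 6) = (n - 5)*(n + 2)*(n - 3)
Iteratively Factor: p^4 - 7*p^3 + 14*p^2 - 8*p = (p - 1)*(p^3 - 6*p^2 + 8*p) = (p - 4)*(p - 1)*(p^2 - 2*p) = p*(p - 4)*(p - 1)*(p - 2)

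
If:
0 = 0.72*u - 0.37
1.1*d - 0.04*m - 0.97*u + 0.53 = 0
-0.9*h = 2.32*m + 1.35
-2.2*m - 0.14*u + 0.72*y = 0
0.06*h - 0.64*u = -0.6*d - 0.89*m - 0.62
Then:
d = -0.04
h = -0.87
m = -0.24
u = 0.51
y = -0.64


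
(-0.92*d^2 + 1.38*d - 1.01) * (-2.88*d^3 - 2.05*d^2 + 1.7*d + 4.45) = 2.6496*d^5 - 2.0884*d^4 - 1.4842*d^3 + 0.322499999999999*d^2 + 4.424*d - 4.4945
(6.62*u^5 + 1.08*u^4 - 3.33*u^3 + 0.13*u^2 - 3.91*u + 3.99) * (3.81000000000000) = 25.2222*u^5 + 4.1148*u^4 - 12.6873*u^3 + 0.4953*u^2 - 14.8971*u + 15.2019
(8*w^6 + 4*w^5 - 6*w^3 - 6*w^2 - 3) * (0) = 0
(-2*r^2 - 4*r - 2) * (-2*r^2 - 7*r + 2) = 4*r^4 + 22*r^3 + 28*r^2 + 6*r - 4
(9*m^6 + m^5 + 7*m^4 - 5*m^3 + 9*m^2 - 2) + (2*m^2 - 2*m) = 9*m^6 + m^5 + 7*m^4 - 5*m^3 + 11*m^2 - 2*m - 2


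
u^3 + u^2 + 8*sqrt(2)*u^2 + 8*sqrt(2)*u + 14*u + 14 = (u + 1)*(u + sqrt(2))*(u + 7*sqrt(2))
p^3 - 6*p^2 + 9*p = p*(p - 3)^2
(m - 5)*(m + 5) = m^2 - 25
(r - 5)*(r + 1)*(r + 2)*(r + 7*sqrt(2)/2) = r^4 - 2*r^3 + 7*sqrt(2)*r^3/2 - 13*r^2 - 7*sqrt(2)*r^2 - 91*sqrt(2)*r/2 - 10*r - 35*sqrt(2)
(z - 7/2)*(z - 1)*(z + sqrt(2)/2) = z^3 - 9*z^2/2 + sqrt(2)*z^2/2 - 9*sqrt(2)*z/4 + 7*z/2 + 7*sqrt(2)/4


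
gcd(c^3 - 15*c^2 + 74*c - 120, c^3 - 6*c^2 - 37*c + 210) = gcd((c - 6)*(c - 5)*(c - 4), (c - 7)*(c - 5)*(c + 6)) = c - 5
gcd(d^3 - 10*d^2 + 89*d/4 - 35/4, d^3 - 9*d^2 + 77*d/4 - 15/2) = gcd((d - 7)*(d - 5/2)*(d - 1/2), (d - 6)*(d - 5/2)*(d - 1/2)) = d^2 - 3*d + 5/4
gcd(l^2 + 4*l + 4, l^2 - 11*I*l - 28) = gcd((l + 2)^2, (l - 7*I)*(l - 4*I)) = 1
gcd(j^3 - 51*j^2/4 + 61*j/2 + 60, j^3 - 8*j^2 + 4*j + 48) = j - 6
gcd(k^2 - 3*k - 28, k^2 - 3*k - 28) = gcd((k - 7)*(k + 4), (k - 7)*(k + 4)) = k^2 - 3*k - 28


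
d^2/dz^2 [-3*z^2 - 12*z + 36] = -6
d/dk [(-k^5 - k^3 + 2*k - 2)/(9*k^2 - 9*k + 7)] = (-27*k^6 + 36*k^5 - 44*k^4 + 18*k^3 - 39*k^2 + 36*k - 4)/(81*k^4 - 162*k^3 + 207*k^2 - 126*k + 49)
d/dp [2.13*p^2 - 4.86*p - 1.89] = 4.26*p - 4.86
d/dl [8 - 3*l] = -3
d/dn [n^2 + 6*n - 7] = 2*n + 6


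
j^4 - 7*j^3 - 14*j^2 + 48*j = j*(j - 8)*(j - 2)*(j + 3)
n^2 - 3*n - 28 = (n - 7)*(n + 4)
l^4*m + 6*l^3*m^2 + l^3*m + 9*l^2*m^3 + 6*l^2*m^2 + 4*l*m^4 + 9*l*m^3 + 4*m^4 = (l + m)^2*(l + 4*m)*(l*m + m)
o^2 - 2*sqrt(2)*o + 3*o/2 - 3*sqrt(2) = (o + 3/2)*(o - 2*sqrt(2))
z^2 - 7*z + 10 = (z - 5)*(z - 2)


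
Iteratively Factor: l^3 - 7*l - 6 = (l + 2)*(l^2 - 2*l - 3) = (l - 3)*(l + 2)*(l + 1)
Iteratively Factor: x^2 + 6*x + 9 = (x + 3)*(x + 3)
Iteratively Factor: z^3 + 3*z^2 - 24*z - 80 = (z - 5)*(z^2 + 8*z + 16) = (z - 5)*(z + 4)*(z + 4)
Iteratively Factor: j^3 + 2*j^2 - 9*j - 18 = (j - 3)*(j^2 + 5*j + 6) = (j - 3)*(j + 3)*(j + 2)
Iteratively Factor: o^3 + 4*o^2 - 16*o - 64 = (o + 4)*(o^2 - 16) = (o - 4)*(o + 4)*(o + 4)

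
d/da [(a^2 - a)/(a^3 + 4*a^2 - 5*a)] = -1/(a^2 + 10*a + 25)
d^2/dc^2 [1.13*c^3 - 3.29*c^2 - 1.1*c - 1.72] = 6.78*c - 6.58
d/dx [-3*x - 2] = -3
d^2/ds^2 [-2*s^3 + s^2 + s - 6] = 2 - 12*s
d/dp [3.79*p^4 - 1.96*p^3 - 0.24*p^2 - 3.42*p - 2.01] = 15.16*p^3 - 5.88*p^2 - 0.48*p - 3.42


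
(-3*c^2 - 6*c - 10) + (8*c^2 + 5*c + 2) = 5*c^2 - c - 8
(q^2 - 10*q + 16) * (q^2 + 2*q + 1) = q^4 - 8*q^3 - 3*q^2 + 22*q + 16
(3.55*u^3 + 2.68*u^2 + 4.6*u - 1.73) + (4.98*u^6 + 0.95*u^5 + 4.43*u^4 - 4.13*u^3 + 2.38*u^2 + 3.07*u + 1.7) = 4.98*u^6 + 0.95*u^5 + 4.43*u^4 - 0.58*u^3 + 5.06*u^2 + 7.67*u - 0.03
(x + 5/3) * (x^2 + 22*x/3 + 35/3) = x^3 + 9*x^2 + 215*x/9 + 175/9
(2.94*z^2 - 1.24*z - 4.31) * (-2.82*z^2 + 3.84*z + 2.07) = -8.2908*z^4 + 14.7864*z^3 + 13.4784*z^2 - 19.1172*z - 8.9217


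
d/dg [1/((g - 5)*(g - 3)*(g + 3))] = (-(g - 5)*(g - 3) - (g - 5)*(g + 3) - (g - 3)*(g + 3))/((g - 5)^2*(g - 3)^2*(g + 3)^2)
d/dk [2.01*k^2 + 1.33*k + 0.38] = 4.02*k + 1.33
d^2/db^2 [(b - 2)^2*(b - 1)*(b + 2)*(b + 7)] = 20*b^3 + 48*b^2 - 138*b - 4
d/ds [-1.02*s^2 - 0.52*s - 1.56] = -2.04*s - 0.52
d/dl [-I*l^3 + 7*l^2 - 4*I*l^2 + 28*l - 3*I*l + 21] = -3*I*l^2 + l*(14 - 8*I) + 28 - 3*I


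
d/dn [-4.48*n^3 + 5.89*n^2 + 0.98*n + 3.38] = -13.44*n^2 + 11.78*n + 0.98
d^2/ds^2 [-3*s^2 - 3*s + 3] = -6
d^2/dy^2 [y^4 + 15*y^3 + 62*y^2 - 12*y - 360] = 12*y^2 + 90*y + 124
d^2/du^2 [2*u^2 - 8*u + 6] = 4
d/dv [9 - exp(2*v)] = -2*exp(2*v)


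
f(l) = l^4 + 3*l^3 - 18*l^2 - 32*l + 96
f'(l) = 4*l^3 + 9*l^2 - 36*l - 32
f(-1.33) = 102.79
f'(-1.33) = 22.39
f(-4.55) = 14.96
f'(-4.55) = -58.66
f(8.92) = 6838.37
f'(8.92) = 3201.91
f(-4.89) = 43.06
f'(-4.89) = -108.47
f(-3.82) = 1.29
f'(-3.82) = 13.88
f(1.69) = 13.15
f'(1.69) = -47.83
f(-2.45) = 58.27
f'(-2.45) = 51.40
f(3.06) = 3.17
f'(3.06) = 56.72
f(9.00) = 7098.00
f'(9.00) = 3289.00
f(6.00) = 1200.00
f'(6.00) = 940.00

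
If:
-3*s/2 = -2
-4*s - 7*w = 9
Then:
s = 4/3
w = -43/21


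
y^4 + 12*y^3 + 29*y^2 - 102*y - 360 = (y - 3)*(y + 4)*(y + 5)*(y + 6)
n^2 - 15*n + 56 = (n - 8)*(n - 7)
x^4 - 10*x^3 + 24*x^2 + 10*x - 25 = (x - 5)^2*(x - 1)*(x + 1)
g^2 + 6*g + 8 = (g + 2)*(g + 4)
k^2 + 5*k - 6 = (k - 1)*(k + 6)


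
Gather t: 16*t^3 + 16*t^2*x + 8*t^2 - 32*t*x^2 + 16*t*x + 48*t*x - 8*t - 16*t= 16*t^3 + t^2*(16*x + 8) + t*(-32*x^2 + 64*x - 24)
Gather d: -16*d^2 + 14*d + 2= -16*d^2 + 14*d + 2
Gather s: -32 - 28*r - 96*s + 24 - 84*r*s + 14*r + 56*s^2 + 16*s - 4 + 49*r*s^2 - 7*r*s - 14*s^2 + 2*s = -14*r + s^2*(49*r + 42) + s*(-91*r - 78) - 12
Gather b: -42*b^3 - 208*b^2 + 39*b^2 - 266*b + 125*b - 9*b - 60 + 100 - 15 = -42*b^3 - 169*b^2 - 150*b + 25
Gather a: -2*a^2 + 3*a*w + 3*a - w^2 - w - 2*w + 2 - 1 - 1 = -2*a^2 + a*(3*w + 3) - w^2 - 3*w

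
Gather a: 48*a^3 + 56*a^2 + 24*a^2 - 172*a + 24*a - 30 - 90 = 48*a^3 + 80*a^2 - 148*a - 120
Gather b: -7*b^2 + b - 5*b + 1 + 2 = -7*b^2 - 4*b + 3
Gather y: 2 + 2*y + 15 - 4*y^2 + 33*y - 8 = -4*y^2 + 35*y + 9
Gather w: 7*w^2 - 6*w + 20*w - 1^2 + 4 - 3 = 7*w^2 + 14*w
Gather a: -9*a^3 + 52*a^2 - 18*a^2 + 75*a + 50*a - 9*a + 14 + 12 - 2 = -9*a^3 + 34*a^2 + 116*a + 24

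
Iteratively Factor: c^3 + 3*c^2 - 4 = (c + 2)*(c^2 + c - 2) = (c + 2)^2*(c - 1)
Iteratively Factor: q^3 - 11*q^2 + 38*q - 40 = (q - 5)*(q^2 - 6*q + 8) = (q - 5)*(q - 4)*(q - 2)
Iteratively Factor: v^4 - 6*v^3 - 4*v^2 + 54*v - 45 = (v - 5)*(v^3 - v^2 - 9*v + 9) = (v - 5)*(v - 3)*(v^2 + 2*v - 3) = (v - 5)*(v - 3)*(v + 3)*(v - 1)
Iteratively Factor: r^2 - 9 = (r - 3)*(r + 3)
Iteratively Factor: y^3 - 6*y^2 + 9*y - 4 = (y - 1)*(y^2 - 5*y + 4) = (y - 1)^2*(y - 4)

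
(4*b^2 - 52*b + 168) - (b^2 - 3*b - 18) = 3*b^2 - 49*b + 186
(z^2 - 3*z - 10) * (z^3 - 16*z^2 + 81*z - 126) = z^5 - 19*z^4 + 119*z^3 - 209*z^2 - 432*z + 1260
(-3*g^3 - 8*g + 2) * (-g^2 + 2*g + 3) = 3*g^5 - 6*g^4 - g^3 - 18*g^2 - 20*g + 6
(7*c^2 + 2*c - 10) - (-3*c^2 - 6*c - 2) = 10*c^2 + 8*c - 8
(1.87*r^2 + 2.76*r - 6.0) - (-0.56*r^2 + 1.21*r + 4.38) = 2.43*r^2 + 1.55*r - 10.38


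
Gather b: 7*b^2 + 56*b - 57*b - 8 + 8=7*b^2 - b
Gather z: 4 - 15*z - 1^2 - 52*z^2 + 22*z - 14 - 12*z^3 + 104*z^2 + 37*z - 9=-12*z^3 + 52*z^2 + 44*z - 20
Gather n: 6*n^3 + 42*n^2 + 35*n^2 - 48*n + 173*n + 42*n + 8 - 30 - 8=6*n^3 + 77*n^2 + 167*n - 30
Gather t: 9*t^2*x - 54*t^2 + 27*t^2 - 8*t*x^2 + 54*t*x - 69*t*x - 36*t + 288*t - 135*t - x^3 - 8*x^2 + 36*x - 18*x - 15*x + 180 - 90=t^2*(9*x - 27) + t*(-8*x^2 - 15*x + 117) - x^3 - 8*x^2 + 3*x + 90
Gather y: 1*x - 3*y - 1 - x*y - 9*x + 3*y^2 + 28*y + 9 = -8*x + 3*y^2 + y*(25 - x) + 8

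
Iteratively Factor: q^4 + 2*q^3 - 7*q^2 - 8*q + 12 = (q - 1)*(q^3 + 3*q^2 - 4*q - 12) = (q - 1)*(q + 3)*(q^2 - 4) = (q - 1)*(q + 2)*(q + 3)*(q - 2)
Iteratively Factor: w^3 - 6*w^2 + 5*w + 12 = (w + 1)*(w^2 - 7*w + 12) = (w - 3)*(w + 1)*(w - 4)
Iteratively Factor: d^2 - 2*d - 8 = (d + 2)*(d - 4)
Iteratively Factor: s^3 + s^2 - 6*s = (s + 3)*(s^2 - 2*s) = (s - 2)*(s + 3)*(s)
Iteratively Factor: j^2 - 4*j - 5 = (j - 5)*(j + 1)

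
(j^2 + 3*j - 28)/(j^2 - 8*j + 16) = (j + 7)/(j - 4)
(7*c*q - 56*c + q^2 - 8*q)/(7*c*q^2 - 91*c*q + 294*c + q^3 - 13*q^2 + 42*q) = (q - 8)/(q^2 - 13*q + 42)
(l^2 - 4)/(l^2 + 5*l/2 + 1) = 2*(l - 2)/(2*l + 1)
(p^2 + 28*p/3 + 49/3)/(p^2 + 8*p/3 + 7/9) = 3*(p + 7)/(3*p + 1)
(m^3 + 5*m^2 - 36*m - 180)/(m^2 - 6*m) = m + 11 + 30/m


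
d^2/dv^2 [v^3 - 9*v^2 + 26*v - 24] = 6*v - 18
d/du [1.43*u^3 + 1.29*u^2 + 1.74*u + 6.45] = 4.29*u^2 + 2.58*u + 1.74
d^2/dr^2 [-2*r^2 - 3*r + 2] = -4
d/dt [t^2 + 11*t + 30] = 2*t + 11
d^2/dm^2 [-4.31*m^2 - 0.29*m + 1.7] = -8.62000000000000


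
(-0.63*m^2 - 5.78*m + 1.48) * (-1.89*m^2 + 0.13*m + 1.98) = 1.1907*m^4 + 10.8423*m^3 - 4.796*m^2 - 11.252*m + 2.9304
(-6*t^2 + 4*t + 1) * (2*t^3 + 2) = -12*t^5 + 8*t^4 + 2*t^3 - 12*t^2 + 8*t + 2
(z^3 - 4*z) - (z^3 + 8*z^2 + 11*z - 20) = -8*z^2 - 15*z + 20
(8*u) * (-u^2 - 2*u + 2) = -8*u^3 - 16*u^2 + 16*u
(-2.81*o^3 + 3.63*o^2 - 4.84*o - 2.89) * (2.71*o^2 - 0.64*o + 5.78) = -7.6151*o^5 + 11.6357*o^4 - 31.6814*o^3 + 16.2471*o^2 - 26.1256*o - 16.7042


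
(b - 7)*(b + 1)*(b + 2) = b^3 - 4*b^2 - 19*b - 14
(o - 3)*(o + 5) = o^2 + 2*o - 15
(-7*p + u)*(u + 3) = -7*p*u - 21*p + u^2 + 3*u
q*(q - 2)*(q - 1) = q^3 - 3*q^2 + 2*q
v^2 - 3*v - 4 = (v - 4)*(v + 1)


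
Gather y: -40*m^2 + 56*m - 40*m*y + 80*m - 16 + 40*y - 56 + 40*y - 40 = -40*m^2 + 136*m + y*(80 - 40*m) - 112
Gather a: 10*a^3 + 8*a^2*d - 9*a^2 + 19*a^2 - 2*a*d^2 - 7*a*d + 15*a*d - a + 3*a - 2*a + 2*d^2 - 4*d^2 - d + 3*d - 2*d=10*a^3 + a^2*(8*d + 10) + a*(-2*d^2 + 8*d) - 2*d^2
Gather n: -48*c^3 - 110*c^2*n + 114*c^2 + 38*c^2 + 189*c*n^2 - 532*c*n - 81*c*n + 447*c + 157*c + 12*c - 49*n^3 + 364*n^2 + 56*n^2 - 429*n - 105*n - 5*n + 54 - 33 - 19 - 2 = -48*c^3 + 152*c^2 + 616*c - 49*n^3 + n^2*(189*c + 420) + n*(-110*c^2 - 613*c - 539)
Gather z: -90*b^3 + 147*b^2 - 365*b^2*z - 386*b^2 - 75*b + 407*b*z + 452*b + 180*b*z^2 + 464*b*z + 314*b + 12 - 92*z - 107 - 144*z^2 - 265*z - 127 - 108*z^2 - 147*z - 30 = -90*b^3 - 239*b^2 + 691*b + z^2*(180*b - 252) + z*(-365*b^2 + 871*b - 504) - 252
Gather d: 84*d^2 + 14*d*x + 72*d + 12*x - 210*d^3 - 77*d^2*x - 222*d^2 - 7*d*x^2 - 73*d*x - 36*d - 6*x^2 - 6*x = -210*d^3 + d^2*(-77*x - 138) + d*(-7*x^2 - 59*x + 36) - 6*x^2 + 6*x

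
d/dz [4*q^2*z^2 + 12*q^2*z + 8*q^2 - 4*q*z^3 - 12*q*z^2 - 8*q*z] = 4*q*(2*q*z + 3*q - 3*z^2 - 6*z - 2)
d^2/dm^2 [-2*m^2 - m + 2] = -4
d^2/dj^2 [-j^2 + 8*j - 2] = -2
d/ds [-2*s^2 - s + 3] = -4*s - 1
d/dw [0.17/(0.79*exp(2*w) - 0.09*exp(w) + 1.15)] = (0.0153 - 0.2686*exp(w))*exp(w)/(0.79*exp(2*w) - 0.09*exp(w) + 1.15)^2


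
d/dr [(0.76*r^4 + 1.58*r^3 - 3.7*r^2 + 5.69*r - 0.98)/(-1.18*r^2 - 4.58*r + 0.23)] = (-1.7936*r^5 - 12.3068*r^4 - 13.7736*r^3 + 24.7504*r^2 - 4.0148*r - 3.1797)/(1.3924*r^4 + 10.8088*r^3 + 20.4336*r^2 - 2.1068*r + 0.0529)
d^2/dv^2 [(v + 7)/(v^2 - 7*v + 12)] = 2*(-3*v*(v^2 - 7*v + 12) + (v + 7)*(2*v - 7)^2)/(v^2 - 7*v + 12)^3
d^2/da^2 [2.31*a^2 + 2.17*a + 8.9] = 4.62000000000000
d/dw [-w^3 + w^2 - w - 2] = -3*w^2 + 2*w - 1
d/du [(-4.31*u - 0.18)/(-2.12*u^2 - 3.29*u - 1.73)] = (-9.1372*u^2 - 0.763199999999999*u + 6.8641)/(4.4944*u^4 + 13.9496*u^3 + 18.1593*u^2 + 11.3834*u + 2.9929)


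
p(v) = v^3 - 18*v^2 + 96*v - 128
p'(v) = 3*v^2 - 36*v + 96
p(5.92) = 16.96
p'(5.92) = -11.98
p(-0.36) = -164.94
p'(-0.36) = 109.35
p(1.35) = -28.74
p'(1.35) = 52.87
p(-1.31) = -286.90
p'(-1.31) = 148.31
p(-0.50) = -180.62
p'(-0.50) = 114.75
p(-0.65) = -198.28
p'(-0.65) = 120.67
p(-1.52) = -319.02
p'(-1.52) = 157.65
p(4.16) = 31.85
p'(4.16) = -1.84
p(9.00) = 7.00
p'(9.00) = 15.00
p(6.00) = 16.00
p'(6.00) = -12.00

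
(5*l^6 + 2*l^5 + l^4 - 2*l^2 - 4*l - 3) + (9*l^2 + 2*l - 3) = 5*l^6 + 2*l^5 + l^4 + 7*l^2 - 2*l - 6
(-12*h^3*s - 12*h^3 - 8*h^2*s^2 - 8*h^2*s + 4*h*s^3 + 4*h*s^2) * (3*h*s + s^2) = -36*h^4*s^2 - 36*h^4*s - 36*h^3*s^3 - 36*h^3*s^2 + 4*h^2*s^4 + 4*h^2*s^3 + 4*h*s^5 + 4*h*s^4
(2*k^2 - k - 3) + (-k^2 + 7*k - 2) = k^2 + 6*k - 5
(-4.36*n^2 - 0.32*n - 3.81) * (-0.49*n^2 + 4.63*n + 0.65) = 2.1364*n^4 - 20.03*n^3 - 2.4487*n^2 - 17.8483*n - 2.4765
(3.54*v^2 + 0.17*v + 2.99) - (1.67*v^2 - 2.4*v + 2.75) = 1.87*v^2 + 2.57*v + 0.24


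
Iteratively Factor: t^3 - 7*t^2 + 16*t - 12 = (t - 3)*(t^2 - 4*t + 4) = (t - 3)*(t - 2)*(t - 2)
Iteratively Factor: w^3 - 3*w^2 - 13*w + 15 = (w - 1)*(w^2 - 2*w - 15) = (w - 1)*(w + 3)*(w - 5)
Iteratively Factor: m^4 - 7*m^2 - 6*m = (m - 3)*(m^3 + 3*m^2 + 2*m) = m*(m - 3)*(m^2 + 3*m + 2) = m*(m - 3)*(m + 1)*(m + 2)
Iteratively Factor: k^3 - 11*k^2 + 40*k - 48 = (k - 4)*(k^2 - 7*k + 12) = (k - 4)*(k - 3)*(k - 4)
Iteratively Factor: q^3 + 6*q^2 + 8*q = (q + 4)*(q^2 + 2*q) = q*(q + 4)*(q + 2)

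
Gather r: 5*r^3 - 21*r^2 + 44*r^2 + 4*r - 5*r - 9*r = 5*r^3 + 23*r^2 - 10*r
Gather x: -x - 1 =-x - 1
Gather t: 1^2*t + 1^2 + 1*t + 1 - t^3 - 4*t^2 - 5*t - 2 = -t^3 - 4*t^2 - 3*t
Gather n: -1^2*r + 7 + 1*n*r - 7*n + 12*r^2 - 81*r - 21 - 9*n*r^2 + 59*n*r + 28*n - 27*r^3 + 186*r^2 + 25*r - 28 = n*(-9*r^2 + 60*r + 21) - 27*r^3 + 198*r^2 - 57*r - 42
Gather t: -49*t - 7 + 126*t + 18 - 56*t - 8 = 21*t + 3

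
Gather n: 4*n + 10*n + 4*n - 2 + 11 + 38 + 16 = 18*n + 63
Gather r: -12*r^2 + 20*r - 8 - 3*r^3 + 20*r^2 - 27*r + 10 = -3*r^3 + 8*r^2 - 7*r + 2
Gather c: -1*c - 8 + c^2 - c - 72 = c^2 - 2*c - 80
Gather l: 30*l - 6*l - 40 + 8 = 24*l - 32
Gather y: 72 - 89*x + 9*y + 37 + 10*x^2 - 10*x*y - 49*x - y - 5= 10*x^2 - 138*x + y*(8 - 10*x) + 104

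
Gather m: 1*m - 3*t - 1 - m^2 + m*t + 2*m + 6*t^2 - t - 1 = -m^2 + m*(t + 3) + 6*t^2 - 4*t - 2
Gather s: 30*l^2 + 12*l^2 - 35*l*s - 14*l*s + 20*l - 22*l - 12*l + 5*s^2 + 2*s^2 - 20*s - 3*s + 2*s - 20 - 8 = 42*l^2 - 14*l + 7*s^2 + s*(-49*l - 21) - 28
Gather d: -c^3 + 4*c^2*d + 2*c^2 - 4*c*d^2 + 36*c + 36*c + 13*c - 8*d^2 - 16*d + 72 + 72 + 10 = -c^3 + 2*c^2 + 85*c + d^2*(-4*c - 8) + d*(4*c^2 - 16) + 154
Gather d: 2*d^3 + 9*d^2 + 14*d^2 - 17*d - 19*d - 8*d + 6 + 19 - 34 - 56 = 2*d^3 + 23*d^2 - 44*d - 65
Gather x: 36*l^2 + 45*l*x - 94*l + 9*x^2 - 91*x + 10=36*l^2 - 94*l + 9*x^2 + x*(45*l - 91) + 10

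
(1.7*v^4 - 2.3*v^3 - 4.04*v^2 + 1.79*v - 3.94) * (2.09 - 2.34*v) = -3.978*v^5 + 8.935*v^4 + 4.6466*v^3 - 12.6322*v^2 + 12.9607*v - 8.2346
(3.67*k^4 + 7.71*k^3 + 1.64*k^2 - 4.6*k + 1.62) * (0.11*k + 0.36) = 0.4037*k^5 + 2.1693*k^4 + 2.956*k^3 + 0.0843999999999999*k^2 - 1.4778*k + 0.5832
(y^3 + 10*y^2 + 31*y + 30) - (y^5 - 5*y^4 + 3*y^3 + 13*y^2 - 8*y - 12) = -y^5 + 5*y^4 - 2*y^3 - 3*y^2 + 39*y + 42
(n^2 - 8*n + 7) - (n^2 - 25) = 32 - 8*n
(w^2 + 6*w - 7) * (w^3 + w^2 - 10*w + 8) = w^5 + 7*w^4 - 11*w^3 - 59*w^2 + 118*w - 56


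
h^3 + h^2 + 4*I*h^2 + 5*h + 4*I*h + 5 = (h + 1)*(h - I)*(h + 5*I)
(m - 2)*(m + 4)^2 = m^3 + 6*m^2 - 32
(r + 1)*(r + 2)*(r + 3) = r^3 + 6*r^2 + 11*r + 6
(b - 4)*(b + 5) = b^2 + b - 20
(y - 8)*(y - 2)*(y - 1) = y^3 - 11*y^2 + 26*y - 16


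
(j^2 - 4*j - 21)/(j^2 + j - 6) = (j - 7)/(j - 2)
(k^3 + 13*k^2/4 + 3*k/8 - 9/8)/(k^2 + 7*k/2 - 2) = (4*k^2 + 15*k + 9)/(4*(k + 4))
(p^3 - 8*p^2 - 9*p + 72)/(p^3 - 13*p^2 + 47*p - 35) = (p^3 - 8*p^2 - 9*p + 72)/(p^3 - 13*p^2 + 47*p - 35)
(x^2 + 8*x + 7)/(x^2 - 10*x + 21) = (x^2 + 8*x + 7)/(x^2 - 10*x + 21)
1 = 1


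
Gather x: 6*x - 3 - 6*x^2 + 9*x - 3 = -6*x^2 + 15*x - 6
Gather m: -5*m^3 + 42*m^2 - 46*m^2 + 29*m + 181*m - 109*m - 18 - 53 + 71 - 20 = -5*m^3 - 4*m^2 + 101*m - 20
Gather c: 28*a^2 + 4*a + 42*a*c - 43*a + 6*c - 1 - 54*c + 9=28*a^2 - 39*a + c*(42*a - 48) + 8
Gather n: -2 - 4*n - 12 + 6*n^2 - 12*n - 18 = 6*n^2 - 16*n - 32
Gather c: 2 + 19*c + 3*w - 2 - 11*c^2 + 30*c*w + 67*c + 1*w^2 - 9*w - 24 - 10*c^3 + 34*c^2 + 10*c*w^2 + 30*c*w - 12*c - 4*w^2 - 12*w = -10*c^3 + 23*c^2 + c*(10*w^2 + 60*w + 74) - 3*w^2 - 18*w - 24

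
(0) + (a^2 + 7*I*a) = a^2 + 7*I*a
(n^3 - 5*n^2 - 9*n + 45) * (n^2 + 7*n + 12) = n^5 + 2*n^4 - 32*n^3 - 78*n^2 + 207*n + 540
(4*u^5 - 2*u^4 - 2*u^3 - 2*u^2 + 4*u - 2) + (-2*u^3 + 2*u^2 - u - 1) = 4*u^5 - 2*u^4 - 4*u^3 + 3*u - 3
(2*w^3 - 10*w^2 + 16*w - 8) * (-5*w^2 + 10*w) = -10*w^5 + 70*w^4 - 180*w^3 + 200*w^2 - 80*w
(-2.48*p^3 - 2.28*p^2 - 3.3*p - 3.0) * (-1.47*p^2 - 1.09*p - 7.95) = 3.6456*p^5 + 6.0548*p^4 + 27.0522*p^3 + 26.133*p^2 + 29.505*p + 23.85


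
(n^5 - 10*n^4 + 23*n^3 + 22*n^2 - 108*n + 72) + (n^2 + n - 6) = n^5 - 10*n^4 + 23*n^3 + 23*n^2 - 107*n + 66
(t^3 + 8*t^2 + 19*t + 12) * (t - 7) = t^4 + t^3 - 37*t^2 - 121*t - 84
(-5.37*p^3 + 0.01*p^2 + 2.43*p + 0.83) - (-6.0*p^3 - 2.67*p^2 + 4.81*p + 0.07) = 0.63*p^3 + 2.68*p^2 - 2.38*p + 0.76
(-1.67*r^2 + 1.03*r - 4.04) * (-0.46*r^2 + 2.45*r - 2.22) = 0.7682*r^4 - 4.5653*r^3 + 8.0893*r^2 - 12.1846*r + 8.9688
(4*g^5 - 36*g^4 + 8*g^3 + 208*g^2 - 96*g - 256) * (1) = 4*g^5 - 36*g^4 + 8*g^3 + 208*g^2 - 96*g - 256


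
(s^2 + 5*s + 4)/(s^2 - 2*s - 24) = (s + 1)/(s - 6)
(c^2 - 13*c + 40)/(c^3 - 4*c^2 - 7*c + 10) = (c - 8)/(c^2 + c - 2)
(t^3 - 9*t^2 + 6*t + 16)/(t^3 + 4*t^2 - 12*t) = (t^2 - 7*t - 8)/(t*(t + 6))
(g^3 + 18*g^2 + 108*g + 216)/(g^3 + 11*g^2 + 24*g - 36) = (g + 6)/(g - 1)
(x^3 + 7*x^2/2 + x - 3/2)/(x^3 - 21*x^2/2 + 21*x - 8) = (x^2 + 4*x + 3)/(x^2 - 10*x + 16)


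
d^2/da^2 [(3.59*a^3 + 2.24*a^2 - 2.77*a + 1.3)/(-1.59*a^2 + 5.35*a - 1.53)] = (1.4210854715202e-14*a^5 - 8.5265128291212e-14*a^4 - 212.14621*a^3 + 189.291978*a^2 - 24.50376*a - 33.233042)/(4.019679*a^6 - 40.576005*a^5 + 148.133304*a^4 - 231.220045*a^3 + 142.543368*a^2 - 37.571445*a + 3.581577)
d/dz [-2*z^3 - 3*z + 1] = -6*z^2 - 3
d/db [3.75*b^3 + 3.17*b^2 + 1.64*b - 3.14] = 11.25*b^2 + 6.34*b + 1.64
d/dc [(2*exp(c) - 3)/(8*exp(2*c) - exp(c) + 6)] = (-(2*exp(c) - 3)*(16*exp(c) - 1) + 16*exp(2*c) - 2*exp(c) + 12)*exp(c)/(8*exp(2*c) - exp(c) + 6)^2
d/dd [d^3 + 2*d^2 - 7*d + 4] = 3*d^2 + 4*d - 7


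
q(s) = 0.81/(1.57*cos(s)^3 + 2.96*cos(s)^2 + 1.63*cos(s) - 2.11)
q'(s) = 0.81*(4.71*sin(s)*cos(s)^2 + 5.92*sin(s)*cos(s) + 1.63*sin(s))/(1.57*cos(s)^3 + 2.96*cos(s)^2 + 1.63*cos(s) - 2.11)^2 = (3.8151*cos(s)^2 + 4.7952*cos(s) + 1.3203)*sin(s)/(1.57*cos(s)^3 + 2.96*cos(s)^2 + 1.63*cos(s) - 2.11)^2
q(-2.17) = -0.34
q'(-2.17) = 0.03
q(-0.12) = 0.20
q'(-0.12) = -0.08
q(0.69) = 0.50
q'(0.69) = 1.75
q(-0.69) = 0.50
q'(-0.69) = -1.75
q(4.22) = -0.34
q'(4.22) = 0.01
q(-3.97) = -0.35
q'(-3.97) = -0.02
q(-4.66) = -0.37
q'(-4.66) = 0.23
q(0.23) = 0.22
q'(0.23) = 0.16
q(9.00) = -0.35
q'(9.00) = 0.01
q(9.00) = -0.35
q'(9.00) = 0.01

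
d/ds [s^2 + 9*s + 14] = 2*s + 9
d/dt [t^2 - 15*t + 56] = 2*t - 15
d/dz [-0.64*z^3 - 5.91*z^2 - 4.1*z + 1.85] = -1.92*z^2 - 11.82*z - 4.1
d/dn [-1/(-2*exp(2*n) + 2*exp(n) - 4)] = (1/2 - exp(n))*exp(n)/(exp(2*n) - exp(n) + 2)^2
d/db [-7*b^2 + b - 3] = 1 - 14*b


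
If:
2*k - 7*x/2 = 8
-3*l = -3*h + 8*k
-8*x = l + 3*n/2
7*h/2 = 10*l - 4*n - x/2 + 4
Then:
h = 689*x/165 + 472/33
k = 7*x/4 + 4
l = 40/11 - 27*x/55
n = -826*x/165 - 80/33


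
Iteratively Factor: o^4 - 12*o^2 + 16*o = (o - 2)*(o^3 + 2*o^2 - 8*o) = o*(o - 2)*(o^2 + 2*o - 8) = o*(o - 2)^2*(o + 4)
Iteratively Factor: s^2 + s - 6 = (s - 2)*(s + 3)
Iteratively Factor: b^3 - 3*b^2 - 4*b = (b + 1)*(b^2 - 4*b) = b*(b + 1)*(b - 4)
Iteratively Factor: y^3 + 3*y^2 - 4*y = (y + 4)*(y^2 - y) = y*(y + 4)*(y - 1)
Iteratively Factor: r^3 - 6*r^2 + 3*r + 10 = (r - 5)*(r^2 - r - 2) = (r - 5)*(r - 2)*(r + 1)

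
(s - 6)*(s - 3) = s^2 - 9*s + 18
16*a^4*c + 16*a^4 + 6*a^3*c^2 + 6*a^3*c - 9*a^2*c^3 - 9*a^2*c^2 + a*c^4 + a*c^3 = (-8*a + c)*(-2*a + c)*(a + c)*(a*c + a)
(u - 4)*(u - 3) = u^2 - 7*u + 12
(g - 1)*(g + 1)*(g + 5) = g^3 + 5*g^2 - g - 5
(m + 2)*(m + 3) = m^2 + 5*m + 6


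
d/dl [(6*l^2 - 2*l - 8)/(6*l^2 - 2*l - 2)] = 3*(6*l - 1)/(9*l^4 - 6*l^3 - 5*l^2 + 2*l + 1)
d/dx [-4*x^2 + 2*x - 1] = 2 - 8*x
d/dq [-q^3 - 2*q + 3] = -3*q^2 - 2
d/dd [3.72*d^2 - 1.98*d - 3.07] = 7.44*d - 1.98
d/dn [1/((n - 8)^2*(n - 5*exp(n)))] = (-2*n + (n - 8)*(5*exp(n) - 1) + 10*exp(n))/((n - 8)^3*(n - 5*exp(n))^2)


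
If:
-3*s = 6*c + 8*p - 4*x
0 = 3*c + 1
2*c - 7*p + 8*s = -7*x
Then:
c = -1/3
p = 53*x/85 + 14/85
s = 58/255 - 28*x/85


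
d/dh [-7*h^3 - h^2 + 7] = h*(-21*h - 2)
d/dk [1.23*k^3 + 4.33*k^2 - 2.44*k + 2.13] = 3.69*k^2 + 8.66*k - 2.44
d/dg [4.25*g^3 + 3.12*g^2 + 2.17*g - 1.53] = 12.75*g^2 + 6.24*g + 2.17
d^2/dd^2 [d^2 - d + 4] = 2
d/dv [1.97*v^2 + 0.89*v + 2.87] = 3.94*v + 0.89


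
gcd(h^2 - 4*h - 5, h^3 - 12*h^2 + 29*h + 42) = h + 1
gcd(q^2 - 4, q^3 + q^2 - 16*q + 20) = q - 2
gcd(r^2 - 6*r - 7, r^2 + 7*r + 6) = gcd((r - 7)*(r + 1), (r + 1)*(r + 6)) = r + 1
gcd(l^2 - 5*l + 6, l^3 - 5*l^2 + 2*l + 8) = l - 2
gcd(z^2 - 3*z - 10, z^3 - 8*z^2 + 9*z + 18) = 1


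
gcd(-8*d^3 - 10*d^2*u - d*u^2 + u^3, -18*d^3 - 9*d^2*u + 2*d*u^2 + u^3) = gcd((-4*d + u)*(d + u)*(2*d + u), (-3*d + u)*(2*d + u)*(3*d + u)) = 2*d + u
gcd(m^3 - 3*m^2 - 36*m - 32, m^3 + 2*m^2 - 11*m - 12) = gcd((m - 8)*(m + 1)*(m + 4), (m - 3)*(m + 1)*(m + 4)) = m^2 + 5*m + 4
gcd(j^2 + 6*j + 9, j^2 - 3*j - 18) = j + 3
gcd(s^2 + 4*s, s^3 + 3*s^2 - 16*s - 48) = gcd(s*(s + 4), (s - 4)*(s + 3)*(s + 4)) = s + 4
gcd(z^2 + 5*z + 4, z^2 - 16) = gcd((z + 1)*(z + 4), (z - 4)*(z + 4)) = z + 4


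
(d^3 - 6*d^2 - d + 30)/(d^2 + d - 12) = (d^2 - 3*d - 10)/(d + 4)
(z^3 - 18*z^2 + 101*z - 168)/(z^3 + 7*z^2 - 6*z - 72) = (z^2 - 15*z + 56)/(z^2 + 10*z + 24)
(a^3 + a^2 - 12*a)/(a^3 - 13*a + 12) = a/(a - 1)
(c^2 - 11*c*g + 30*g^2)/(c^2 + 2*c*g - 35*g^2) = (c - 6*g)/(c + 7*g)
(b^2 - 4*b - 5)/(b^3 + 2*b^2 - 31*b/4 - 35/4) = 4*(b - 5)/(4*b^2 + 4*b - 35)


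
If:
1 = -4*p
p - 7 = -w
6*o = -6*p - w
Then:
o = -23/24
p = -1/4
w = 29/4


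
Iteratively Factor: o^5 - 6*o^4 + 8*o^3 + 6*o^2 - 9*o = (o - 3)*(o^4 - 3*o^3 - o^2 + 3*o) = (o - 3)*(o - 1)*(o^3 - 2*o^2 - 3*o) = o*(o - 3)*(o - 1)*(o^2 - 2*o - 3) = o*(o - 3)^2*(o - 1)*(o + 1)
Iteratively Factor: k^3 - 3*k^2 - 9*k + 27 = (k - 3)*(k^2 - 9) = (k - 3)^2*(k + 3)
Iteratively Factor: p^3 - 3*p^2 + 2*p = (p - 1)*(p^2 - 2*p) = (p - 2)*(p - 1)*(p)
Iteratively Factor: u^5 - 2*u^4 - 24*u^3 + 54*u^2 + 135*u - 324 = (u - 3)*(u^4 + u^3 - 21*u^2 - 9*u + 108) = (u - 3)^2*(u^3 + 4*u^2 - 9*u - 36) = (u - 3)^2*(u + 4)*(u^2 - 9) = (u - 3)^3*(u + 4)*(u + 3)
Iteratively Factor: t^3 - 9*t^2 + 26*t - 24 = (t - 4)*(t^2 - 5*t + 6) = (t - 4)*(t - 3)*(t - 2)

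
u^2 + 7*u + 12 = (u + 3)*(u + 4)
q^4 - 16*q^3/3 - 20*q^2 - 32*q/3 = q*(q - 8)*(q + 2/3)*(q + 2)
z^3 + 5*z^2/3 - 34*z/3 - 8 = (z - 3)*(z + 2/3)*(z + 4)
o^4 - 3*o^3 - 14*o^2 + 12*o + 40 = (o - 5)*(o - 2)*(o + 2)^2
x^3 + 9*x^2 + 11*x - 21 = (x - 1)*(x + 3)*(x + 7)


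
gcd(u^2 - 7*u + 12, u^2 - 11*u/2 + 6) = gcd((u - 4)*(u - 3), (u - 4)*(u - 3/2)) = u - 4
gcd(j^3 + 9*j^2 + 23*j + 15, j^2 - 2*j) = 1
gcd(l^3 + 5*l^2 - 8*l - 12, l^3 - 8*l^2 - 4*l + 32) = l - 2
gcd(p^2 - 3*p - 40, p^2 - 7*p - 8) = p - 8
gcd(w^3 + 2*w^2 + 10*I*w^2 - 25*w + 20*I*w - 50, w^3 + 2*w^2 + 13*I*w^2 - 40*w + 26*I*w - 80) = w^2 + w*(2 + 5*I) + 10*I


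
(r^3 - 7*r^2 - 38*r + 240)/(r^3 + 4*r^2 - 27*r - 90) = (r - 8)/(r + 3)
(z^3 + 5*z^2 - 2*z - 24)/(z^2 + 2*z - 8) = z + 3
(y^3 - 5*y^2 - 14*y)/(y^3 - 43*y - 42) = y*(y + 2)/(y^2 + 7*y + 6)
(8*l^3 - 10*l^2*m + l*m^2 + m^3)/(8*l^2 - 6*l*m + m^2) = (4*l^2 - 3*l*m - m^2)/(4*l - m)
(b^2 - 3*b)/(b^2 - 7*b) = (b - 3)/(b - 7)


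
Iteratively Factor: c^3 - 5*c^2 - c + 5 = (c + 1)*(c^2 - 6*c + 5) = (c - 5)*(c + 1)*(c - 1)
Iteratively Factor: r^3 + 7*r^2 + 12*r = (r)*(r^2 + 7*r + 12) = r*(r + 3)*(r + 4)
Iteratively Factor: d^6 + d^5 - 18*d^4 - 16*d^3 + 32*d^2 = (d + 4)*(d^5 - 3*d^4 - 6*d^3 + 8*d^2) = (d + 2)*(d + 4)*(d^4 - 5*d^3 + 4*d^2) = (d - 1)*(d + 2)*(d + 4)*(d^3 - 4*d^2) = (d - 4)*(d - 1)*(d + 2)*(d + 4)*(d^2) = d*(d - 4)*(d - 1)*(d + 2)*(d + 4)*(d)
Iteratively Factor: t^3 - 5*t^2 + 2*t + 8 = (t - 2)*(t^2 - 3*t - 4) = (t - 2)*(t + 1)*(t - 4)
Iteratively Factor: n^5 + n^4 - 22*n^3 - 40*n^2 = (n)*(n^4 + n^3 - 22*n^2 - 40*n) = n*(n + 4)*(n^3 - 3*n^2 - 10*n) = n*(n - 5)*(n + 4)*(n^2 + 2*n) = n^2*(n - 5)*(n + 4)*(n + 2)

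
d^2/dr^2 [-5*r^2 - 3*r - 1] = -10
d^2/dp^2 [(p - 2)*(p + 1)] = 2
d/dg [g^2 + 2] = 2*g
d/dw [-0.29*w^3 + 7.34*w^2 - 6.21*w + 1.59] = -0.87*w^2 + 14.68*w - 6.21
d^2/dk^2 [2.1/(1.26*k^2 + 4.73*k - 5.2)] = (-6.66792*k^2 - 25.03116*k + 2.1*(2.52*k + 4.73)*(5.04*k + 9.46) + 27.5184)/(1.26*k^2 + 4.73*k - 5.2)^3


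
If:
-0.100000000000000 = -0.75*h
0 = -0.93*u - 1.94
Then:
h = 0.13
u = -2.09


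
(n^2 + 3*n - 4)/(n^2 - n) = (n + 4)/n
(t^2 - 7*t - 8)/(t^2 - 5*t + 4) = (t^2 - 7*t - 8)/(t^2 - 5*t + 4)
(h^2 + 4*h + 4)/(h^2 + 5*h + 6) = (h + 2)/(h + 3)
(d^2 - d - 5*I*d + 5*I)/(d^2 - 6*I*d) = (d^2 - d - 5*I*d + 5*I)/(d*(d - 6*I))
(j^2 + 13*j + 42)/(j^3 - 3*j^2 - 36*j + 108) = (j + 7)/(j^2 - 9*j + 18)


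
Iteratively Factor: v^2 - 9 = (v + 3)*(v - 3)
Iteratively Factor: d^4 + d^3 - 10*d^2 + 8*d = (d - 1)*(d^3 + 2*d^2 - 8*d) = d*(d - 1)*(d^2 + 2*d - 8) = d*(d - 2)*(d - 1)*(d + 4)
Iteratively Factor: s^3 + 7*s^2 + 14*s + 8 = (s + 2)*(s^2 + 5*s + 4) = (s + 1)*(s + 2)*(s + 4)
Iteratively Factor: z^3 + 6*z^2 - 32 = (z + 4)*(z^2 + 2*z - 8) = (z + 4)^2*(z - 2)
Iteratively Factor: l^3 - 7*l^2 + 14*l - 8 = (l - 2)*(l^2 - 5*l + 4) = (l - 4)*(l - 2)*(l - 1)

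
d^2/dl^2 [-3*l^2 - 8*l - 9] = -6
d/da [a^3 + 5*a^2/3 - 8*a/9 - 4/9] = 3*a^2 + 10*a/3 - 8/9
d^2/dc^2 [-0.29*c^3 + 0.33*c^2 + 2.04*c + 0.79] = 0.66 - 1.74*c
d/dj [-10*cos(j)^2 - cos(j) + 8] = (20*cos(j) + 1)*sin(j)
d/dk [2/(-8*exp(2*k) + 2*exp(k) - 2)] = (8*exp(k) - 1)*exp(k)/(4*exp(2*k) - exp(k) + 1)^2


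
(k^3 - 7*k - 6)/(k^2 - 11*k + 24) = (k^2 + 3*k + 2)/(k - 8)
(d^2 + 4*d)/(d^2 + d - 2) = d*(d + 4)/(d^2 + d - 2)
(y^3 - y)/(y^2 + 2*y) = (y^2 - 1)/(y + 2)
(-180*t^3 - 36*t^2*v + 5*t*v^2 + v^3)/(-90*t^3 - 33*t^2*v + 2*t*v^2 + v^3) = (6*t + v)/(3*t + v)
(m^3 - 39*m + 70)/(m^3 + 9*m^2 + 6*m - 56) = (m - 5)/(m + 4)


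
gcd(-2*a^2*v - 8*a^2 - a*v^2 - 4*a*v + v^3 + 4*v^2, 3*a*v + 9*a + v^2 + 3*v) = 1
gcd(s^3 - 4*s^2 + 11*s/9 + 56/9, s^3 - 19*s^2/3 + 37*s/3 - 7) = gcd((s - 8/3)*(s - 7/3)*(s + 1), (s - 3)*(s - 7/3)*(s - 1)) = s - 7/3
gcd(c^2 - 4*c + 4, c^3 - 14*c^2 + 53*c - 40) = 1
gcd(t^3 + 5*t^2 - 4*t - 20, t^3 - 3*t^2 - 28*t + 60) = t^2 + 3*t - 10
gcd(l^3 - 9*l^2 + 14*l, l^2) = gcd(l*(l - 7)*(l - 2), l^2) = l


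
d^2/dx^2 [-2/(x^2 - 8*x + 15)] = 4*(x^2 - 8*x - 4*(x - 4)^2 + 15)/(x^2 - 8*x + 15)^3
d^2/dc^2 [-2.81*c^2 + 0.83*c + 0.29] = -5.62000000000000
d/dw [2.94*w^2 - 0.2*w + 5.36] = 5.88*w - 0.2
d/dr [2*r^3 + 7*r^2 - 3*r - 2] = 6*r^2 + 14*r - 3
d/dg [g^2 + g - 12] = 2*g + 1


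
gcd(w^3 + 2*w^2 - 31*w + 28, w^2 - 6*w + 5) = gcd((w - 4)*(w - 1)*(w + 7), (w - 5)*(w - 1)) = w - 1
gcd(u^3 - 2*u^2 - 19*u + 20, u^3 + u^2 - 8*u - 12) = 1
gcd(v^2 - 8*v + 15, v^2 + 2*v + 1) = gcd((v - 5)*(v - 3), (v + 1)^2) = 1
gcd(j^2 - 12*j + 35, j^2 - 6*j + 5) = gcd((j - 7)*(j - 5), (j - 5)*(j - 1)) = j - 5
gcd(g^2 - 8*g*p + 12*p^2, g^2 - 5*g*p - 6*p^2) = -g + 6*p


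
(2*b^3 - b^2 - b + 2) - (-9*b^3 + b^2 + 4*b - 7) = 11*b^3 - 2*b^2 - 5*b + 9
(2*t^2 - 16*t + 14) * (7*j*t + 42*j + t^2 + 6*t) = 14*j*t^3 - 28*j*t^2 - 574*j*t + 588*j + 2*t^4 - 4*t^3 - 82*t^2 + 84*t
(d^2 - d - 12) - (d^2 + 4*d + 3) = -5*d - 15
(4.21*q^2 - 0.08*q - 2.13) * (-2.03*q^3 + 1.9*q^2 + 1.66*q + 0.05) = -8.5463*q^5 + 8.1614*q^4 + 11.1605*q^3 - 3.9693*q^2 - 3.5398*q - 0.1065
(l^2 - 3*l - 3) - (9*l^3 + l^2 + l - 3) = -9*l^3 - 4*l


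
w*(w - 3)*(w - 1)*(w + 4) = w^4 - 13*w^2 + 12*w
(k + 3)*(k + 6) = k^2 + 9*k + 18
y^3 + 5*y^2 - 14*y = y*(y - 2)*(y + 7)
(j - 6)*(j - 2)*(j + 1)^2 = j^4 - 6*j^3 - 3*j^2 + 16*j + 12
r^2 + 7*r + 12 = (r + 3)*(r + 4)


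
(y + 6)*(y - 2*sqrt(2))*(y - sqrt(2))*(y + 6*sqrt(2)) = y^4 + 3*sqrt(2)*y^3 + 6*y^3 - 32*y^2 + 18*sqrt(2)*y^2 - 192*y + 24*sqrt(2)*y + 144*sqrt(2)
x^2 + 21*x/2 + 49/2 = (x + 7/2)*(x + 7)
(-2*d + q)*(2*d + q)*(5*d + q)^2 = -100*d^4 - 40*d^3*q + 21*d^2*q^2 + 10*d*q^3 + q^4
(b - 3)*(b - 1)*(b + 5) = b^3 + b^2 - 17*b + 15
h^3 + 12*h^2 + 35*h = h*(h + 5)*(h + 7)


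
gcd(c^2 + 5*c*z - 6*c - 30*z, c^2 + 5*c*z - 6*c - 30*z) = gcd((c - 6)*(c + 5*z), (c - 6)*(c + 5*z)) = c^2 + 5*c*z - 6*c - 30*z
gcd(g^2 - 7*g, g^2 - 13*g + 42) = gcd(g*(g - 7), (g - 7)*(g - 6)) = g - 7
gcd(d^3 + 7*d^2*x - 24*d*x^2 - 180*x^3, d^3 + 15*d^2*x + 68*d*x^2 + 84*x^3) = d + 6*x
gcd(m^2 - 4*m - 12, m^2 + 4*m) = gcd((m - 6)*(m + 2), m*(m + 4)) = 1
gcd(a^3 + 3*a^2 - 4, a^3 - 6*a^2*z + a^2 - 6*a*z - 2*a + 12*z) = a^2 + a - 2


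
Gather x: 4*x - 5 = 4*x - 5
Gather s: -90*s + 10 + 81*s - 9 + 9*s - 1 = 0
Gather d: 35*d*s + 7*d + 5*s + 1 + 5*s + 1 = d*(35*s + 7) + 10*s + 2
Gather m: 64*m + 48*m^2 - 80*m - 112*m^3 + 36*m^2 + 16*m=-112*m^3 + 84*m^2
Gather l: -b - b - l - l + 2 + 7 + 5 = -2*b - 2*l + 14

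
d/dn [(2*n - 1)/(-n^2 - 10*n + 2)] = 2*(n^2 - n - 3)/(n^4 + 20*n^3 + 96*n^2 - 40*n + 4)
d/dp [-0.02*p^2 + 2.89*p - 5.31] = 2.89 - 0.04*p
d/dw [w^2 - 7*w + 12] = 2*w - 7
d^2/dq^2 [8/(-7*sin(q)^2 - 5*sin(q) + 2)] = 8*(196*sin(q)^3 - 91*sin(q)^2 - 122*sin(q) - 78)/((sin(q) + 1)^2*(7*sin(q) - 2)^3)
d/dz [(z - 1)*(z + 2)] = 2*z + 1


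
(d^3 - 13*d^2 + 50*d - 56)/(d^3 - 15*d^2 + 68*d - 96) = (d^2 - 9*d + 14)/(d^2 - 11*d + 24)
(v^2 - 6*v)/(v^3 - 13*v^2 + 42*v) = 1/(v - 7)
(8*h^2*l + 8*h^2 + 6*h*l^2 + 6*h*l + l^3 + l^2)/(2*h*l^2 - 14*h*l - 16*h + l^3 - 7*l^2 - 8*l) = (4*h + l)/(l - 8)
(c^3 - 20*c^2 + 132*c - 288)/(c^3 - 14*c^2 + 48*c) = (c - 6)/c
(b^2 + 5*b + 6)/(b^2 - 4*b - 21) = (b + 2)/(b - 7)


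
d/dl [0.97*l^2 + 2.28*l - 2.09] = 1.94*l + 2.28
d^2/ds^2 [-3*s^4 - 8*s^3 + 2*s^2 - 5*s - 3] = -36*s^2 - 48*s + 4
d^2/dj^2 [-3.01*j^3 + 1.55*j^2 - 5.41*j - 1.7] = 3.1 - 18.06*j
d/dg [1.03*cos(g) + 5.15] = -1.03*sin(g)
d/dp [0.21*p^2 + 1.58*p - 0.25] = 0.42*p + 1.58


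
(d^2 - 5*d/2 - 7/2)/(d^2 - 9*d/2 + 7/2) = (d + 1)/(d - 1)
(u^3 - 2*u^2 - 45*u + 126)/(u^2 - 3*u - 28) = (-u^3 + 2*u^2 + 45*u - 126)/(-u^2 + 3*u + 28)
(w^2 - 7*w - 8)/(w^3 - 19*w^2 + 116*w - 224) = (w + 1)/(w^2 - 11*w + 28)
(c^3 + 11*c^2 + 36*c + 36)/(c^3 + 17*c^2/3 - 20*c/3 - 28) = 3*(c + 3)/(3*c - 7)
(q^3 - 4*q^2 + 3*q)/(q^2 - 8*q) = (q^2 - 4*q + 3)/(q - 8)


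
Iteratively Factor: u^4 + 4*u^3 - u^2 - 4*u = (u)*(u^3 + 4*u^2 - u - 4) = u*(u + 1)*(u^2 + 3*u - 4) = u*(u - 1)*(u + 1)*(u + 4)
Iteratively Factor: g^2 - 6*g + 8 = (g - 4)*(g - 2)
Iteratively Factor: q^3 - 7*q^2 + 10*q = (q - 2)*(q^2 - 5*q) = (q - 5)*(q - 2)*(q)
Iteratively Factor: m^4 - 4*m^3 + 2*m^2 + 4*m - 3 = (m + 1)*(m^3 - 5*m^2 + 7*m - 3) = (m - 1)*(m + 1)*(m^2 - 4*m + 3) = (m - 3)*(m - 1)*(m + 1)*(m - 1)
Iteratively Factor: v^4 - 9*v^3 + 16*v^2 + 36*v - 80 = (v - 5)*(v^3 - 4*v^2 - 4*v + 16) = (v - 5)*(v + 2)*(v^2 - 6*v + 8) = (v - 5)*(v - 4)*(v + 2)*(v - 2)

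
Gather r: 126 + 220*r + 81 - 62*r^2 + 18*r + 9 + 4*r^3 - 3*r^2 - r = 4*r^3 - 65*r^2 + 237*r + 216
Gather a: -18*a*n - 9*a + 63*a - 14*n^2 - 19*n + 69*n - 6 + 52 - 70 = a*(54 - 18*n) - 14*n^2 + 50*n - 24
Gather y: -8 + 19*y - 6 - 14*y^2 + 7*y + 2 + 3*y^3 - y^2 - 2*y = 3*y^3 - 15*y^2 + 24*y - 12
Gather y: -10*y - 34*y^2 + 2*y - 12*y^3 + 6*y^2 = -12*y^3 - 28*y^2 - 8*y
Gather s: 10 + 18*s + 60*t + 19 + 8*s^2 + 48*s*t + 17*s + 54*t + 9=8*s^2 + s*(48*t + 35) + 114*t + 38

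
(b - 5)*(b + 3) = b^2 - 2*b - 15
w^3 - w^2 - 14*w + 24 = (w - 3)*(w - 2)*(w + 4)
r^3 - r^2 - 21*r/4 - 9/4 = (r - 3)*(r + 1/2)*(r + 3/2)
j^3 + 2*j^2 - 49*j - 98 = (j - 7)*(j + 2)*(j + 7)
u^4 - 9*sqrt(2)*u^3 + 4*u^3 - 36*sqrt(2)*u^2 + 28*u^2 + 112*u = u*(u + 4)*(u - 7*sqrt(2))*(u - 2*sqrt(2))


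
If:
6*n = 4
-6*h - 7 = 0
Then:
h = -7/6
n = 2/3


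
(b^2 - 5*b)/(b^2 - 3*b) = (b - 5)/(b - 3)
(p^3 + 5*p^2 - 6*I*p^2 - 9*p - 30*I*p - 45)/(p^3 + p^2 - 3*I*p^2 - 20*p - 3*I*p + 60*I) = (p - 3*I)/(p - 4)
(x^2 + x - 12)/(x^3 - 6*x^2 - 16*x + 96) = (x - 3)/(x^2 - 10*x + 24)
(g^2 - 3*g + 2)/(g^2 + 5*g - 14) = (g - 1)/(g + 7)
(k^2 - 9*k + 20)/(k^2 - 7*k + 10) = (k - 4)/(k - 2)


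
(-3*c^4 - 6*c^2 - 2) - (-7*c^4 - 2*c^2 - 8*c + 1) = 4*c^4 - 4*c^2 + 8*c - 3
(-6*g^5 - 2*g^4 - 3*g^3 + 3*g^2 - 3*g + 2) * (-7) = 42*g^5 + 14*g^4 + 21*g^3 - 21*g^2 + 21*g - 14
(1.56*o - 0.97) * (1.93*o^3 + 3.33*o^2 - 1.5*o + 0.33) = 3.0108*o^4 + 3.3227*o^3 - 5.5701*o^2 + 1.9698*o - 0.3201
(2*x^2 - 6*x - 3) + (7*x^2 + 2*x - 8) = 9*x^2 - 4*x - 11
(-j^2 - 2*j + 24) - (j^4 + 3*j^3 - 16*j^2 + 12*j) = -j^4 - 3*j^3 + 15*j^2 - 14*j + 24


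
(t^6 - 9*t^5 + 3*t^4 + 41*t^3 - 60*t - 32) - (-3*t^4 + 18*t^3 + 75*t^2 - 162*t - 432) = t^6 - 9*t^5 + 6*t^4 + 23*t^3 - 75*t^2 + 102*t + 400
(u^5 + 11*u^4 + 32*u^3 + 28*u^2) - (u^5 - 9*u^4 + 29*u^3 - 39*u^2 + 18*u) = 20*u^4 + 3*u^3 + 67*u^2 - 18*u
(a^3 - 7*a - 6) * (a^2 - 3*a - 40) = a^5 - 3*a^4 - 47*a^3 + 15*a^2 + 298*a + 240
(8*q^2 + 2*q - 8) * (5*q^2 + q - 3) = 40*q^4 + 18*q^3 - 62*q^2 - 14*q + 24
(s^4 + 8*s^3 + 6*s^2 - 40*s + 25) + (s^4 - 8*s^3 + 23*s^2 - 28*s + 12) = 2*s^4 + 29*s^2 - 68*s + 37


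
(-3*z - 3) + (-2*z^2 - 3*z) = -2*z^2 - 6*z - 3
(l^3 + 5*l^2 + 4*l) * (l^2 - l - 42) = l^5 + 4*l^4 - 43*l^3 - 214*l^2 - 168*l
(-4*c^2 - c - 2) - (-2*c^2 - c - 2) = -2*c^2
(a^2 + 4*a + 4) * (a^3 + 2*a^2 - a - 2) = a^5 + 6*a^4 + 11*a^3 + 2*a^2 - 12*a - 8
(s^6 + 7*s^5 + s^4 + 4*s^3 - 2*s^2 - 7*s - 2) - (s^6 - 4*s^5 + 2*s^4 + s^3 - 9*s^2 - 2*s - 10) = 11*s^5 - s^4 + 3*s^3 + 7*s^2 - 5*s + 8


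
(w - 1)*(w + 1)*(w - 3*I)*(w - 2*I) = w^4 - 5*I*w^3 - 7*w^2 + 5*I*w + 6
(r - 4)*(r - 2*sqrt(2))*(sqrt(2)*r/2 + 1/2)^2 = r^4/2 - 2*r^3 - sqrt(2)*r^3/2 - 7*r^2/4 + 2*sqrt(2)*r^2 - sqrt(2)*r/2 + 7*r + 2*sqrt(2)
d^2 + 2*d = d*(d + 2)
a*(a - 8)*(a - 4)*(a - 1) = a^4 - 13*a^3 + 44*a^2 - 32*a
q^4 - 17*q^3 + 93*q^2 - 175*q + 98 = (q - 7)^2*(q - 2)*(q - 1)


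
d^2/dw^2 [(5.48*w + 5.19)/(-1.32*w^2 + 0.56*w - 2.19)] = (-(2.64*w - 0.56)*(5.28*w - 1.12)*(5.48*w + 5.19) + (43.4016*w + 7.564)*(1.32*w^2 - 0.56*w + 2.19))/(1.32*w^2 - 0.56*w + 2.19)^3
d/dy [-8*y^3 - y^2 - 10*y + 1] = -24*y^2 - 2*y - 10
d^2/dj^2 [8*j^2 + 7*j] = 16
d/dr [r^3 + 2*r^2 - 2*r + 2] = 3*r^2 + 4*r - 2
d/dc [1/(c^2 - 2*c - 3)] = 2*(1 - c)/(-c^2 + 2*c + 3)^2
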